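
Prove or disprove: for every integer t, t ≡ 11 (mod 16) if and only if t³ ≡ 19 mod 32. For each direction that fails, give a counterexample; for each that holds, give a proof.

(⇒) This fails: take t = 27. Then 27 ≡ 11 (mod 16), but 27³ = 19683 ≡ 3 (mod 32), not 19.

(⇐) Conversely, the residues r modulo 32 with r³ ≡ 19 (mod 32) are exactly {11}, and each is ≡ 11 (mod 16).

(⇒) fails; (⇐) holds.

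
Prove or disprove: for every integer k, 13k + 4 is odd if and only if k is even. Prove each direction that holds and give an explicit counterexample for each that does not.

(⟹) This fails: k = 5 gives 13k + 4 = 69, which is odd, but 5 is odd, not even.

(⟸) This also fails: k = 2 is even, but 13k + 4 = 30 is even, not odd.

Neither direction holds.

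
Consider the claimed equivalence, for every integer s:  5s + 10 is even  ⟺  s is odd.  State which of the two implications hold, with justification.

(⇒) This fails: s = 2 gives 5s + 10 = 20, which is even, but 2 is even, not odd.

(⇐) This also fails: s = 1 is odd, but 5s + 10 = 15 is odd, not even.

Neither direction holds.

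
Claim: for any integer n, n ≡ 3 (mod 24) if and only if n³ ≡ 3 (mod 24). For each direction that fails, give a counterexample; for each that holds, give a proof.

Forward direction. Suppose n ≡ 3 (mod 24). Write n = 24j + 3. Then (24j + 3)³ = 13824j³ + 5184j² + 648j + 27 = 24(576j³ + 216j² + 27j + 1) + 3, so n³ ≡ 3 (mod 24).

Converse. Suppose n³ ≡ 3 (mod 24). The only residue r in {0, …, 23} with r³ ≡ 3 (mod 24) is r = 3, so n ≡ 3 (mod 24).

Both directions hold; the statement is true.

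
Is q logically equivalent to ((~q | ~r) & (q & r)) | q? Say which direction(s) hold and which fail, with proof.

The biconditional holds.

(⇒) Assume the antecedent. If q is true, ((~q | ~r) & (q & r)) | q reduces to true regardless of the other variables. If q is false, the antecedent cannot hold. Either way ((~q | ~r) & (q & r)) | q holds.

(⇐) Assume the antecedent. If q is true, q reduces to true regardless of the other variables. If q is false, the antecedent cannot hold. Either way q holds.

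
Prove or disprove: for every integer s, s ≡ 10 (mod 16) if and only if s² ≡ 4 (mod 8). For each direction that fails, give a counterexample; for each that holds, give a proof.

(⇒) Suppose s ≡ 10 (mod 16). Then s² ≡ 10² = 100 (mod 16), and since 8 ∣ 16, also s² ≡ 4 (mod 8).

(⇐) This fails: take s = 2. Then 2² = 4 ≡ 4 (mod 8), yet 2 ≡ 2 (mod 16), not 10.

Not equivalent: only (⇒) holds.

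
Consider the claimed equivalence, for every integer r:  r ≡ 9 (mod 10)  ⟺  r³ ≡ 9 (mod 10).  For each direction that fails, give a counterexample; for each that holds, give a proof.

Forward direction. Suppose r ≡ 9 (mod 10). Write r = 10j + 9. Then (10j + 9)³ = 1000j³ + 2700j² + 2430j + 729 = 10(100j³ + 270j² + 243j + 72) + 9, so r³ ≡ 9 (mod 10).

Converse. Suppose r³ ≡ 9 (mod 10). The only residue r in {0, …, 9} with r³ ≡ 9 (mod 10) is r = 9, so r ≡ 9 (mod 10).

Both directions hold.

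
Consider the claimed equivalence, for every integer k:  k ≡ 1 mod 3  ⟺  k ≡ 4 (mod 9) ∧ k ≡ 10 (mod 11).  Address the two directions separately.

The forward direction fails; the converse holds.

(→) This fails: k = 1 gives 1 ≡ 1 (mod 3) but 1 ≡ 1 (mod 9), so the conjunction on the right does not hold.

(←) Conversely, if k ≡ 4 (mod 9) and k ≡ 10 (mod 11), then by the Chinese remainder theorem k ≡ 76 (mod 99). Since 76 ≡ 1 (mod 3) and 3 ∣ 99, we get k ≡ 1 (mod 3).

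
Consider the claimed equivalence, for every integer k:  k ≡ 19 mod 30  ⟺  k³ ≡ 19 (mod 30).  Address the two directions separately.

Converse. Suppose k³ ≡ 19 (mod 30). The only residue r in {0, …, 29} with r³ ≡ 19 (mod 30) is r = 19, so k ≡ 19 (mod 30).

Forward direction. Suppose k ≡ 19 mod 30. Write k = 30j + 19. Then (30j + 19)³ = 27000j³ + 51300j² + 32490j + 6859 = 30(900j³ + 1710j² + 1083j + 228) + 19, so k³ ≡ 19 (mod 30).

Both implications hold.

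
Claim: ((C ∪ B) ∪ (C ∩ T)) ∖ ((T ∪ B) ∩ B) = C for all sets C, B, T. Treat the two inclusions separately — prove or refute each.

(⊆) holds; (⊇) fails.

(⊆) Let x ∈ ((C ∪ B) ∪ (C ∩ T)) ∖ ((T ∪ B) ∩ B). Then either x ∈ C and x ∉ B, T; or x ∈ C ∩ T and x ∉ B. In each case x ∈ C, so ((C ∪ B) ∪ (C ∩ T)) ∖ ((T ∪ B) ∩ B) ⊆ C.

(⊇) This inclusion fails. Take C = {1}, B = {1}, T = ∅; then 1 ∈ C but 1 ∉ ((C ∪ B) ∪ (C ∩ T)) ∖ ((T ∪ B) ∩ B).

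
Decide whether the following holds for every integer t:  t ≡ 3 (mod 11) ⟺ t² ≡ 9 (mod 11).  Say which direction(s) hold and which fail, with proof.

Not equivalent: only (⇒) holds.

[⇒] Suppose t ≡ 3 (mod 11). Write t = 11j + 3. Then (11j + 3)² = 121j² + 66j + 9 = 11(11j² + 6j) + 9, so t² ≡ 9 (mod 11).

[⇐] This fails: take t = 8. Then 8² = 64 ≡ 9 (mod 11), yet 8 ≡ 8 (mod 11), not 3.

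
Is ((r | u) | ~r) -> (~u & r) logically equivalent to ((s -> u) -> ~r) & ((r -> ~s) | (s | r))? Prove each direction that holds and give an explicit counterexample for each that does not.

Neither implication holds.

(⇒) This fails. Under s = F, r = T, u = F, the left side is true but the right side is false.

(⇐) This fails. Under s = F, r = F, u = F, the left side is false but the right side is true.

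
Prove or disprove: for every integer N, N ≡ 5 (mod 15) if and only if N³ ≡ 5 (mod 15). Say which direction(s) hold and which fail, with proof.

Equivalent; both directions hold.

(⟹) Suppose N ≡ 5 (mod 15). Write N = 15j + 5. Then (15j + 5)³ = 3375j³ + 3375j² + 1125j + 125 = 15(225j³ + 225j² + 75j + 8) + 5, so N³ ≡ 5 (mod 15).

(⟸) Conversely, suppose N³ ≡ 5 (mod 15). The only residue r in {0, …, 14} with r³ ≡ 5 (mod 15) is r = 5, so N ≡ 5 (mod 15).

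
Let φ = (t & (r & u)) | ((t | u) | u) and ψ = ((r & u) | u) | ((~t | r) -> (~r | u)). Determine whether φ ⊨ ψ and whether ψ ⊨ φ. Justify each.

Neither direction holds.

(⇒) This fails. Under r = T, t = T, u = F, the left side is true but the right side is false.

(⇐) This fails. Under r = F, t = F, u = F, the left side is false but the right side is true.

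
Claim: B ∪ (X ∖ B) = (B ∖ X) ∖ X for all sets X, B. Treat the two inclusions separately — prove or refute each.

Forward inclusion. This inclusion fails. Take X = {1}, B = ∅; then 1 ∈ B ∪ (X ∖ B) but 1 ∉ (B ∖ X) ∖ X.

Reverse inclusion. Let x ∈ (B ∖ X) ∖ X. Then x ∈ B and x ∉ X, from which x ∈ B ∪ (X ∖ B).

Only the reverse inclusion holds.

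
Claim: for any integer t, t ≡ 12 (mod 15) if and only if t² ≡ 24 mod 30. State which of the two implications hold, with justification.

Forward direction. This fails: take t = 27. Then 27 ≡ 12 (mod 15), but 27² = 729 ≡ 9 (mod 30), not 24.

Converse. This fails: take t = 18. Then 18² = 324 ≡ 24 (mod 30), yet 18 ≡ 3 (mod 15), not 12.

Neither implication holds.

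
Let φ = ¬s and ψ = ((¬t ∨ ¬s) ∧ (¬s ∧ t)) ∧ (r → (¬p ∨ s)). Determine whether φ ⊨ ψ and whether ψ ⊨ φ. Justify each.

The forward direction fails; the converse holds.

(→) This fails. Under s = F, p = F, r = F, t = F, the left side is true but the right side is false.

(←) Assume the antecedent. If s is true, the antecedent cannot hold. If s is false, ¬s reduces to true regardless of the other variables. Either way ¬s holds.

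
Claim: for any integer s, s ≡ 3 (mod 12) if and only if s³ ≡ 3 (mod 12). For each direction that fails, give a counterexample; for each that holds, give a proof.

Both directions hold.

Converse. For the converse, argue contrapositively. If s ≢ 3 (mod 12), then s is congruent to one of 0, 1, 2, 4, 5, 6, 7, 8, 9, 10, 11 modulo 12, and these give s³ ≡ 0, 1, 8, 4, 5, 0, 7, 8, 9, 4, 11 respectively — never 3.

Forward direction. Suppose s ≡ 3 (mod 12). Write s = 12j + 3. Then (12j + 3)³ = 1728j³ + 1296j² + 324j + 27 = 12(144j³ + 108j² + 27j + 2) + 3, so s³ ≡ 3 (mod 12).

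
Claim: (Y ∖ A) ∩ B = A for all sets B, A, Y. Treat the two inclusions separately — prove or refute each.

Both inclusions fail.

Forward inclusion. This inclusion fails. Take B = {1}, A = ∅, Y = {1}; then 1 ∈ (Y ∖ A) ∩ B but 1 ∉ A.

Reverse inclusion. This inclusion fails. Take B = ∅, A = {1}, Y = ∅; then 1 ∈ A but 1 ∉ (Y ∖ A) ∩ B.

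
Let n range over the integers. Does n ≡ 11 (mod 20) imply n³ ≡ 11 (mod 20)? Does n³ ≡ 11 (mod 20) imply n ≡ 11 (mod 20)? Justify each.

Both implications hold.

(⟸) Suppose n³ ≡ 11 (mod 20). The only residue r in {0, …, 19} with r³ ≡ 11 (mod 20) is r = 11, so n ≡ 11 (mod 20).

(⟹) Suppose n ≡ 11 (mod 20). Write n = 20j + 11. Then (20j + 11)³ = 8000j³ + 13200j² + 7260j + 1331 = 20(400j³ + 660j² + 363j + 66) + 11, so n³ ≡ 11 (mod 20).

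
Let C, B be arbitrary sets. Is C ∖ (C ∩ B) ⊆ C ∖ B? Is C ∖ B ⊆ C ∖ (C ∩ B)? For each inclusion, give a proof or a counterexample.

Both inclusions hold.

Forward inclusion. Let x ∈ C ∖ (C ∩ B). Then x ∈ C and x ∉ B, from which x ∈ C ∖ B.

Reverse inclusion. Let x ∈ C ∖ B. Then x ∈ C and x ∉ B, from which x ∈ C ∖ (C ∩ B).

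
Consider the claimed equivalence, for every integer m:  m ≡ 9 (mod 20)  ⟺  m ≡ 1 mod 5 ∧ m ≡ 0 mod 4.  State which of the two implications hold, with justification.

Neither direction holds.

Forward direction. This fails: m = 9 gives 9 ≡ 9 (mod 20) but 9 ≡ 4 (mod 5), so the conjunction on the right does not hold.

Converse. This fails: m = 16 satisfies both congruences on the right (16 ≡ 1 mod 5 and 16 ≡ 0 mod 4) yet 16 ≡ 16 (mod 20), not 9.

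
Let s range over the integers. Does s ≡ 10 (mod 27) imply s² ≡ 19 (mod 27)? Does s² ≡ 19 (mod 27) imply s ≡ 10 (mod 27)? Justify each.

Not equivalent: only (⇒) holds.

(⟹) Suppose s ≡ 10 (mod 27). Write s = 27j + 10. Then (27j + 10)² = 729j² + 540j + 100 = 27(27j² + 20j + 3) + 19, so s² ≡ 19 (mod 27).

(⟸) This fails: take s = 17. Then 17² = 289 ≡ 19 (mod 27), yet 17 ≡ 17 (mod 27), not 10.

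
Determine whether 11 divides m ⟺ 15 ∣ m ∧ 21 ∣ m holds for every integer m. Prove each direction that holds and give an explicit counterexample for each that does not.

(→) This fails: take m = 11. Certainly 11 ∣ 11, but 15 ∤ 11.

(←) This fails: take m = 105. Both 15 ∣ 105 and 21 ∣ 105, yet 105 is not a multiple of 11 (since 105 = 9·11 + 6), so 11 ∤ 105.

Neither implication holds.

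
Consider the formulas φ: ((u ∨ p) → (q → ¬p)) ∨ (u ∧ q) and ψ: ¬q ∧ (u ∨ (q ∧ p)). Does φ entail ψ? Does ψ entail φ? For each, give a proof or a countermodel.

Not equivalent: only (⇐) holds.

(→) This fails. Under u = F, q = F, p = F, the left side is true but the right side is false.

(←) Assume the antecedent. If u is true, ((u ∨ p) → (q → ¬p)) ∨ (u ∧ q) reduces to true regardless of the other variables. If u is false, the antecedent cannot hold. Either way ((u ∨ p) → (q → ¬p)) ∨ (u ∧ q) holds.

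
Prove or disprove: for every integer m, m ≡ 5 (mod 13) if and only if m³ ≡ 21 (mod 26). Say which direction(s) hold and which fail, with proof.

Forward direction. This fails: take m = 18. Then 18 ≡ 5 (mod 13), but 18³ = 5832 ≡ 8 (mod 26), not 21.

Converse. This fails: take m = 15. Then 15³ = 3375 ≡ 21 (mod 26), yet 15 ≡ 2 (mod 13), not 5.

Neither implication holds.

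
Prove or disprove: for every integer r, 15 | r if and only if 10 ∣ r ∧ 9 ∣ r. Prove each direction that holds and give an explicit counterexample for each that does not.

(→) This fails: take r = 15. Certainly 15 ∣ 15, but 10 ∤ 15.

(←) Suppose 10 ∣ r and 9 ∣ r. Any common multiple of 10 and 9 is a multiple of their lcm; here gcd(10, 9) = 1, so lcm(10, 9) = 10·9 = 90, so 90 ∣ r. Since 15 ∣ 90, it follows that 15 ∣ r.

(⇒) fails; (⇐) holds.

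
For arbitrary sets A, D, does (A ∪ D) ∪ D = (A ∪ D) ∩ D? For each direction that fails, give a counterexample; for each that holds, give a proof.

(⊆) This inclusion fails. Take A = {1}, D = ∅; then 1 ∈ (A ∪ D) ∪ D but 1 ∉ (A ∪ D) ∩ D.

(⊇) Let x ∈ (A ∪ D) ∩ D. Then either x ∈ D and x ∉ A; or x ∈ A ∩ D. In each case x ∈ (A ∪ D) ∪ D, so (A ∪ D) ∩ D ⊆ (A ∪ D) ∪ D.

The sets are not equal: only the reverse inclusion holds.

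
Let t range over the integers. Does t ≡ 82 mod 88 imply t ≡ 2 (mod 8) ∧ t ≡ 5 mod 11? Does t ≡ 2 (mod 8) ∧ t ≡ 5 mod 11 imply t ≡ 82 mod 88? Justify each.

Equivalent; both directions hold.

Converse. If t ≡ 2 (mod 8) and t ≡ 5 (mod 11), then by the Chinese remainder theorem t ≡ 82 (mod 88). This is exactly t ≡ 82 (mod 88).

Forward direction. Suppose t ≡ 82 (mod 88); write t = 88j + 82. Since 8 ∣ 88, reducing mod 8 gives t ≡ 82 ≡ 2 (mod 8); since 11 ∣ 88, reducing mod 11 gives t ≡ 82 ≡ 5 (mod 11).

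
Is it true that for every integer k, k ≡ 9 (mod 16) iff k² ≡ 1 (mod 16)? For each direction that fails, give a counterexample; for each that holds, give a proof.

(⇒) holds; (⇐) fails.

(⇒) Suppose k ≡ 9 (mod 16). Write k = 16j + 9. Then (16j + 9)² = 256j² + 288j + 81 = 16(16j² + 18j + 5) + 1, so k² ≡ 1 (mod 16).

(⇐) This fails: take k = 1. Then 1² = 1 ≡ 1 (mod 16), yet 1 ≡ 1 (mod 16), not 9.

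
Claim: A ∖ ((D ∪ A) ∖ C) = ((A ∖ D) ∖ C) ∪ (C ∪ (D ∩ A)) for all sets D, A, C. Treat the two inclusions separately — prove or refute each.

(⟹) Let x ∈ A ∖ ((D ∪ A) ∖ C). Then either x ∈ A ∩ C and x ∉ D; or x ∈ D ∩ A ∩ C. In each case x ∈ ((A ∖ D) ∖ C) ∪ (C ∪ (D ∩ A)), so A ∖ ((D ∪ A) ∖ C) ⊆ ((A ∖ D) ∖ C) ∪ (C ∪ (D ∩ A)).

(⟸) This inclusion fails. Take D = ∅, A = {1}, C = ∅; then 1 ∈ ((A ∖ D) ∖ C) ∪ (C ∪ (D ∩ A)) but 1 ∉ A ∖ ((D ∪ A) ∖ C).

Only the forward inclusion holds.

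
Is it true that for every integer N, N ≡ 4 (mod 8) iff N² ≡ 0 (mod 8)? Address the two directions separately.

Not equivalent: only (⇒) holds.

[⇒] Suppose N ≡ 4 (mod 8). Write N = 8j + 4. Then (8j + 4)² = 64j² + 64j + 16 = 8(8j² + 8j + 2) + 0, so N² ≡ 0 (mod 8).

[⇐] This fails: take N = 0. Then 0² = 0 ≡ 0 (mod 8), yet 0 ≡ 0 (mod 8), not 4.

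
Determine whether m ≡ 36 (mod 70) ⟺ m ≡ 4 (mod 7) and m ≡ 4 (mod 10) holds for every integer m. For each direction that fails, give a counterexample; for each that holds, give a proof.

(⇒) This fails: m = 36 gives 36 ≡ 36 (mod 70) but 36 ≡ 1 (mod 7), so the conjunction on the right does not hold.

(⇐) This fails: m = 4 satisfies both congruences on the right (4 ≡ 4 mod 7 and 4 ≡ 4 mod 10) yet 4 ≡ 4 (mod 70), not 36.

Both directions fail.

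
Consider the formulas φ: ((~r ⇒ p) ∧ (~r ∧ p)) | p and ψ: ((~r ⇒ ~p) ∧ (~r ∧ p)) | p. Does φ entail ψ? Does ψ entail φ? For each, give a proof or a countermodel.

(⟹) Assume the antecedent. If p is true, ((~r ⇒ ~p) ∧ (~r ∧ p)) | p reduces to true regardless of the other variables. If p is false, the antecedent cannot hold. Either way ((~r ⇒ ~p) ∧ (~r ∧ p)) | p holds.

(⟸) Assume the antecedent. If p is true, ((~r ⇒ p) ∧ (~r ∧ p)) | p reduces to true regardless of the other variables. If p is false, the antecedent cannot hold. Either way ((~r ⇒ p) ∧ (~r ∧ p)) | p holds.

Both directions hold; the statement is true.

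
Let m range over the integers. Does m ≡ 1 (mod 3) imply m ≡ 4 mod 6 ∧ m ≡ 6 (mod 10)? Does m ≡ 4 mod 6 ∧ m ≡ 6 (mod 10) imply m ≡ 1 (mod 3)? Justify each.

(⟸) If m ≡ 4 (mod 6) and m ≡ 6 (mod 10), then by the Chinese remainder theorem m ≡ 16 (mod 30). Since 16 ≡ 1 (mod 3) and 3 ∣ 30, we get m ≡ 1 (mod 3).

(⟹) This fails: m = 1 gives 1 ≡ 1 (mod 3) but 1 ≡ 1 (mod 6), so the conjunction on the right does not hold.

Not equivalent: only (⇐) holds.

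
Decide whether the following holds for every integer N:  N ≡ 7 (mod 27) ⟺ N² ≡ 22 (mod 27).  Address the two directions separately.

(→) Suppose N ≡ 7 (mod 27). Write N = 27j + 7. Then (27j + 7)² = 729j² + 378j + 49 = 27(27j² + 14j + 1) + 22, so N² ≡ 22 (mod 27).

(←) This fails: take N = 20. Then 20² = 400 ≡ 22 (mod 27), yet 20 ≡ 20 (mod 27), not 7.

Only the forward direction holds.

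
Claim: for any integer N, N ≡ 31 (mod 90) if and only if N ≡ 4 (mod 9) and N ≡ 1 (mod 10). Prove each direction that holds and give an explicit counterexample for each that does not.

[⇐] If N ≡ 4 (mod 9) and N ≡ 1 (mod 10), then by the Chinese remainder theorem N ≡ 31 (mod 90). This is exactly N ≡ 31 (mod 90).

[⇒] Suppose N ≡ 31 (mod 90); write N = 90j + 31. Since 9 ∣ 90, reducing mod 9 gives N ≡ 31 ≡ 4 (mod 9); since 10 ∣ 90, reducing mod 10 gives N ≡ 31 ≡ 1 (mod 10).

Both implications hold.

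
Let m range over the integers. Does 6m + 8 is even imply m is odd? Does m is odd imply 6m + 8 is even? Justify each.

Only the converse holds.

(←) Suppose m is odd. Since 6 is even, 6m is even for every m, so 6m + 8 has the same parity as 8, which is even. Hence 6m + 8 is even.

(→) This fails: take m = 2. Then 6m + 8 = 20, which is even, yet m = 2 is even, not odd.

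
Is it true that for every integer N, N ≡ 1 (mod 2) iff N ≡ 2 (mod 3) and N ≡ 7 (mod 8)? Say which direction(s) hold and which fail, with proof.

Not equivalent: only (⇐) holds.

Forward direction. This fails: N = 1 gives 1 ≡ 1 (mod 2) but 1 ≡ 1 (mod 3), so the conjunction on the right does not hold.

Converse. If N ≡ 2 (mod 3) and N ≡ 7 (mod 8), then by the Chinese remainder theorem N ≡ 23 (mod 24). Since 23 ≡ 1 (mod 2) and 2 ∣ 24, we get N ≡ 1 (mod 2).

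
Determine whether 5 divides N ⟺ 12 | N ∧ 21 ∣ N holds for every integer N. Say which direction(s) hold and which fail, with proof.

(⇒) fails and (⇐) fails.

Forward direction. This fails: take N = 5. Certainly 5 ∣ 5, but 12 ∤ 5.

Converse. This fails: take N = 84. Both 12 ∣ 84 and 21 ∣ 84, yet 84 is not a multiple of 5 (since 84 = 16·5 + 4), so 5 ∤ 84.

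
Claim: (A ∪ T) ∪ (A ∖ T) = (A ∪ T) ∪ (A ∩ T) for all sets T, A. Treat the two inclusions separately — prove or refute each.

The two sets are equal.

Forward inclusion. Let x ∈ (A ∪ T) ∪ (A ∖ T). Then either x ∈ T and x ∉ A; or x ∈ A and x ∉ T; or x ∈ T ∩ A. In each case x ∈ (A ∪ T) ∪ (A ∩ T), so (A ∪ T) ∪ (A ∖ T) ⊆ (A ∪ T) ∪ (A ∩ T).

Reverse inclusion. Let x ∈ (A ∪ T) ∪ (A ∩ T). Then either x ∈ T and x ∉ A; or x ∈ A and x ∉ T; or x ∈ T ∩ A. In each case x ∈ (A ∪ T) ∪ (A ∖ T), so (A ∪ T) ∪ (A ∩ T) ⊆ (A ∪ T) ∪ (A ∖ T).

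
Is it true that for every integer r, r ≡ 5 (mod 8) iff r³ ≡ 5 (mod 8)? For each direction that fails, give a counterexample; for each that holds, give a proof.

The biconditional holds.

[⇐] For the converse, argue contrapositively. If r ≢ 5 (mod 8), then r is congruent to one of 0, 1, 2, 3, 4, 6, 7 modulo 8, and these give r³ ≡ 0, 1, 0, 3, 0, 0, 7 respectively — never 5.

[⇒] Suppose r ≡ 5 (mod 8). Write r = 8j + 5. Then (8j + 5)³ = 512j³ + 960j² + 600j + 125 = 8(64j³ + 120j² + 75j + 15) + 5, so r³ ≡ 5 (mod 8).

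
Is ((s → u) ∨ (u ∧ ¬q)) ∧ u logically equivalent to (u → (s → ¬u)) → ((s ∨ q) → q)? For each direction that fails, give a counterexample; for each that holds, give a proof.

(⇒) holds; (⇐) fails.

Forward direction. Assume the antecedent. If u is true, (u → (s → ¬u)) → ((s ∨ q) → q) reduces to true regardless of the other variables. If u is false, the antecedent cannot hold. Either way (u → (s → ¬u)) → ((s ∨ q) → q) holds.

Converse. This fails. Under u = F, s = F, q = F, the left side is false but the right side is true.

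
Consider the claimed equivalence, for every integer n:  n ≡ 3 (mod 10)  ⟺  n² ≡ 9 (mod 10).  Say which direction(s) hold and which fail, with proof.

(⇒) holds; (⇐) fails.

[⇒] Suppose n ≡ 3 (mod 10). Write n = 10j + 3. Then (10j + 3)² = 100j² + 60j + 9 = 10(10j² + 6j) + 9, so n² ≡ 9 (mod 10).

[⇐] This fails: take n = 7. Then 7² = 49 ≡ 9 (mod 10), yet 7 ≡ 7 (mod 10), not 3.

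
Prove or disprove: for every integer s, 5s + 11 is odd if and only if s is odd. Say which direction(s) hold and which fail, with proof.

(⇒) fails and (⇐) fails.

[⇒] This fails: s = 4 gives 5s + 11 = 31, which is odd, but 4 is even, not odd.

[⇐] This also fails: s = 7 is odd, but 5s + 11 = 46 is even, not odd.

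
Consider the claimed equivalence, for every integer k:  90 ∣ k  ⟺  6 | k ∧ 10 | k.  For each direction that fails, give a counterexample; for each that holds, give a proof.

(⟸) This fails: take k = 30. Both 6 ∣ 30 and 10 ∣ 30, yet 30 is not a multiple of 90 (since 30 = 0·90 + 30), so 90 ∤ 30.

(⟹) If 90 ∣ k, write k = 90q. Since 90 = 15·6, k = 6·(15q), so 6 ∣ k; and since 90 = 9·10, k = 10·(9q), so 10 ∣ k.

Not equivalent: only (⇒) holds.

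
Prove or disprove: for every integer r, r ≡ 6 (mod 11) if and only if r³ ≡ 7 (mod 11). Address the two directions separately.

(⇐) For the converse, argue contrapositively. If r ≢ 6 (mod 11), then r is congruent to one of 0, 1, 2, 3, 4, 5, 7, 8, 9, 10 modulo 11, and these give r³ ≡ 0, 1, 8, 5, 9, 4, 2, 6, 3, 10 respectively — never 7.

(⇒) Suppose r ≡ 6 (mod 11). Write r = 11j + 6. Then (11j + 6)³ = 1331j³ + 2178j² + 1188j + 216 = 11(121j³ + 198j² + 108j + 19) + 7, so r³ ≡ 7 (mod 11).

Both implications hold.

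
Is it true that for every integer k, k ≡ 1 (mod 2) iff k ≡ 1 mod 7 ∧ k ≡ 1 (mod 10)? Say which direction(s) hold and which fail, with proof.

Only the converse holds.

Converse. If k ≡ 1 (mod 7) and k ≡ 1 (mod 10), then by the Chinese remainder theorem k ≡ 1 (mod 70). Since 1 ≡ 1 (mod 2) and 2 ∣ 70, we get k ≡ 1 (mod 2).

Forward direction. This fails: k = 3 gives 3 ≡ 1 (mod 2) but 3 ≡ 3 (mod 7), so the conjunction on the right does not hold.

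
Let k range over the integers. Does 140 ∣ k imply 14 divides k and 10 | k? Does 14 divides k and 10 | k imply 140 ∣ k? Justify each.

Not equivalent: only (⇒) holds.

[⇒] If 140 ∣ k, write k = 140q. Since 140 = 10·14, k = 14·(10q), so 14 ∣ k; and since 140 = 14·10, k = 10·(14q), so 10 ∣ k.

[⇐] This fails: take k = 70. Both 14 ∣ 70 and 10 ∣ 70, yet 70 is not a multiple of 140 (since 70 = 0·140 + 70), so 140 ∤ 70.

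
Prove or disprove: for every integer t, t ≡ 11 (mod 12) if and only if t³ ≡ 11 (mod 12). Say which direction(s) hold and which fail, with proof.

[⇒] Suppose t ≡ 11 (mod 12). Write t = 12j + 11. Then (12j + 11)³ = 1728j³ + 4752j² + 4356j + 1331 = 12(144j³ + 396j² + 363j + 110) + 11, so t³ ≡ 11 (mod 12).

[⇐] Conversely, suppose t³ ≡ 11 (mod 12). The only residue r in {0, …, 11} with r³ ≡ 11 (mod 12) is r = 11, so t ≡ 11 (mod 12).

The biconditional holds.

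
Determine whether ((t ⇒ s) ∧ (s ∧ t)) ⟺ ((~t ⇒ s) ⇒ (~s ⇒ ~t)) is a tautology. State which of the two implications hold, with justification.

(⇒) holds; (⇐) fails.

(→) Assume the antecedent. If t is true, the antecedent forces (t = T, s = T), and (~t ⇒ s) ⇒ (~s ⇒ ~t) holds there. If t is false, the antecedent cannot hold. Either way (~t ⇒ s) ⇒ (~s ⇒ ~t) holds.

(←) This fails. Under t = F, s = F, the left side is false but the right side is true.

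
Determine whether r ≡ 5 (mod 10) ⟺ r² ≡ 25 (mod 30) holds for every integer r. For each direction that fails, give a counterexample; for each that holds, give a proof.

Not equivalent: only (⇐) holds.

(⇒) This fails: take r = 15. Then 15 ≡ 5 (mod 10), but 15² = 225 ≡ 15 (mod 30), not 25.

(⇐) Conversely, the residues r modulo 30 with r² ≡ 25 (mod 30) are exactly {5, 25}, and each is ≡ 5 (mod 10).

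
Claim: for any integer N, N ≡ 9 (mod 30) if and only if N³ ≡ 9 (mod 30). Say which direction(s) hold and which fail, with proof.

Forward direction. Suppose N ≡ 9 (mod 30). Write N = 30j + 9. Then (30j + 9)³ = 27000j³ + 24300j² + 7290j + 729 = 30(900j³ + 810j² + 243j + 24) + 9, so N³ ≡ 9 (mod 30).

Converse. Suppose N³ ≡ 9 (mod 30). The only residue r in {0, …, 29} with r³ ≡ 9 (mod 30) is r = 9, so N ≡ 9 (mod 30).

The biconditional holds.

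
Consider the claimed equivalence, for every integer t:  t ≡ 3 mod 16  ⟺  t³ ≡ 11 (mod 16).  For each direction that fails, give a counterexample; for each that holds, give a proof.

(⟹) Suppose t ≡ 3 mod 16. Write t = 16j + 3. Then (16j + 3)³ = 4096j³ + 2304j² + 432j + 27 = 16(256j³ + 144j² + 27j + 1) + 11, so t³ ≡ 11 (mod 16).

(⟸) Conversely, suppose t³ ≡ 11 (mod 16). The only residue r in {0, …, 15} with r³ ≡ 11 (mod 16) is r = 3, so t ≡ 3 (mod 16).

The biconditional holds.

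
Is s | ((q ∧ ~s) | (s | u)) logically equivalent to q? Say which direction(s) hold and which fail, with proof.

(⇐) Assume the antecedent. If u is true, s | ((q ∧ ~s) | (s | u)) reduces to true regardless of the other variables. If u is false, the antecedent forces (u = F, s = F, q = T) or (u = F, s = T, q = T), and s | ((q ∧ ~s) | (s | u)) holds there. Either way s | ((q ∧ ~s) | (s | u)) holds.

(⇒) This fails. Under u = T, s = F, q = F, the left side is true but the right side is false.

Not equivalent: only (⇐) holds.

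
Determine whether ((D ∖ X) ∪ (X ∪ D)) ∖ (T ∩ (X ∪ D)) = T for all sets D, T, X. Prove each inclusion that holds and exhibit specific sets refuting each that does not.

(⊆) fails and (⊇) fails.

(⊆) This inclusion fails. Take D = {1}, T = ∅, X = ∅; then 1 ∈ ((D ∖ X) ∪ (X ∪ D)) ∖ (T ∩ (X ∪ D)) but 1 ∉ T.

(⊇) This inclusion fails. Take D = ∅, T = {1}, X = ∅; then 1 ∈ T but 1 ∉ ((D ∖ X) ∪ (X ∪ D)) ∖ (T ∩ (X ∪ D)).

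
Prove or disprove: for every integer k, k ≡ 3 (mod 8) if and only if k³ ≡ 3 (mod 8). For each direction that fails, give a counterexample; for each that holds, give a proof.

Both directions hold; the statement is true.

Converse. Suppose k³ ≡ 3 (mod 8). The only residue r in {0, …, 7} with r³ ≡ 3 (mod 8) is r = 3, so k ≡ 3 (mod 8).

Forward direction. Suppose k ≡ 3 (mod 8). Write k = 8j + 3. Then (8j + 3)³ = 512j³ + 576j² + 216j + 27 = 8(64j³ + 72j² + 27j + 3) + 3, so k³ ≡ 3 (mod 8).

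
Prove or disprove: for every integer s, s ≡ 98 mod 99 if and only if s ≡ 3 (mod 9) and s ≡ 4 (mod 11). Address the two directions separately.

(⇒) fails and (⇐) fails.

Forward direction. This fails: s = 98 gives 98 ≡ 98 (mod 99) but 98 ≡ 8 (mod 9), so the conjunction on the right does not hold.

Converse. This fails: s = 48 satisfies both congruences on the right (48 ≡ 3 mod 9 and 48 ≡ 4 mod 11) yet 48 ≡ 48 (mod 99), not 98.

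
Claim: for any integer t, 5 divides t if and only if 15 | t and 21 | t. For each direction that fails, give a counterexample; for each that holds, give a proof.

Forward direction. This fails: take t = 5. Certainly 5 ∣ 5, but 15 ∤ 5.

Converse. Suppose 15 ∣ t and 21 ∣ t. Any common multiple of 15 and 21 is a multiple of their lcm; here lcm(15, 21) = 15·21/gcd(15, 21) = 315/3 = 105, so 105 ∣ t. Since 5 ∣ 105, it follows that 5 ∣ t.

Only the reverse direction holds.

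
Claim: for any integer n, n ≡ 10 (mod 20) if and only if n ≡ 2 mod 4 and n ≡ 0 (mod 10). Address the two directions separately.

Forward direction. Suppose n ≡ 10 (mod 20); write n = 20j + 10. Since 4 ∣ 20, reducing mod 4 gives n ≡ 10 ≡ 2 (mod 4); since 10 ∣ 20, reducing mod 10 gives n ≡ 10 ≡ 0 (mod 10).

Converse. If n ≡ 2 (mod 4) and n ≡ 0 (mod 10), then by the Chinese remainder theorem n ≡ 10 (mod 20). This is exactly n ≡ 10 (mod 20).

Both directions hold; the statement is true.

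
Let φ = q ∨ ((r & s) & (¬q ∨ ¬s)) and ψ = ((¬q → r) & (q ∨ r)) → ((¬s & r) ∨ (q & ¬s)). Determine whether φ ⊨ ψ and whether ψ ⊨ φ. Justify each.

(⟹) This fails. Under r = T, q = F, s = T, the left side is true but the right side is false.

(⟸) This fails. Under r = F, q = F, s = F, the left side is false but the right side is true.

(⇒) fails and (⇐) fails.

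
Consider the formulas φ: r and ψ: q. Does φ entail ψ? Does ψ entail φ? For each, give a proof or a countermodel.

Neither implication holds.

(⇒) This fails. Under q = F, r = T, the left side is true but the right side is false.

(⇐) This fails. Under q = T, r = F, the left side is false but the right side is true.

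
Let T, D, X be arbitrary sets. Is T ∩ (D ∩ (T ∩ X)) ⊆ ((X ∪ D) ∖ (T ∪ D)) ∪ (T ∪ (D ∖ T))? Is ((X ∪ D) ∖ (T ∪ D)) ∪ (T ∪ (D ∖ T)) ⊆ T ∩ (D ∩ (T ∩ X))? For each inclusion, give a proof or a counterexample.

(⊆) holds; (⊇) fails.

(⟸) This inclusion fails. Take T = {1}, D = ∅, X = ∅; then 1 ∈ ((X ∪ D) ∖ (T ∪ D)) ∪ (T ∪ (D ∖ T)) but 1 ∉ T ∩ (D ∩ (T ∩ X)).

(⟹) Let x ∈ T ∩ (D ∩ (T ∩ X)). Then x ∈ T ∩ D ∩ X, from which x ∈ ((X ∪ D) ∖ (T ∪ D)) ∪ (T ∪ (D ∖ T)).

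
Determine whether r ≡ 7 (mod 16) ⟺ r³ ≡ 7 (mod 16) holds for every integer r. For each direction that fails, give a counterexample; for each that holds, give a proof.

[⇒] Suppose r ≡ 7 (mod 16). Write r = 16j + 7. Then (16j + 7)³ = 4096j³ + 5376j² + 2352j + 343 = 16(256j³ + 336j² + 147j + 21) + 7, so r³ ≡ 7 (mod 16).

[⇐] Conversely, suppose r³ ≡ 7 (mod 16). The only residue r in {0, …, 15} with r³ ≡ 7 (mod 16) is r = 7, so r ≡ 7 (mod 16).

Both directions hold.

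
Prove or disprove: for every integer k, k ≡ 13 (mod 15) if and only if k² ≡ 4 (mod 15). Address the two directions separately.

Not equivalent: only (⇒) holds.

[⇒] Suppose k ≡ 13 (mod 15). Write k = 15j + 13. Then (15j + 13)² = 225j² + 390j + 169 = 15(15j² + 26j + 11) + 4, so k² ≡ 4 (mod 15).

[⇐] This fails: take k = 2. Then 2² = 4 ≡ 4 (mod 15), yet 2 ≡ 2 (mod 15), not 13.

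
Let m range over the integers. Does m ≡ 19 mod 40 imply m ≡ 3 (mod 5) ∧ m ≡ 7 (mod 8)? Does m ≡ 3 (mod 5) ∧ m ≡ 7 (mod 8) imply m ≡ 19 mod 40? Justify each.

Forward direction. This fails: m = 19 gives 19 ≡ 19 (mod 40) but 19 ≡ 4 (mod 5), so the conjunction on the right does not hold.

Converse. This fails: m = 23 satisfies both congruences on the right (23 ≡ 3 mod 5 and 23 ≡ 7 mod 8) yet 23 ≡ 23 (mod 40), not 19.

Neither direction holds.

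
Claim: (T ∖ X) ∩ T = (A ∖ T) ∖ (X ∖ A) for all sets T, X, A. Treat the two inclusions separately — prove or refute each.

(⊆) fails and (⊇) fails.

Forward inclusion. This inclusion fails. Take T = {1}, X = ∅, A = ∅; then 1 ∈ (T ∖ X) ∩ T but 1 ∉ (A ∖ T) ∖ (X ∖ A).

Reverse inclusion. This inclusion fails. Take T = ∅, X = ∅, A = {1}; then 1 ∈ (A ∖ T) ∖ (X ∖ A) but 1 ∉ (T ∖ X) ∩ T.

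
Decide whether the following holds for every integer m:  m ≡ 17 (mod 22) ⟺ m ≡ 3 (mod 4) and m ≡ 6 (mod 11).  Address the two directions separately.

(←) If m ≡ 3 (mod 4) and m ≡ 6 (mod 11), then by the Chinese remainder theorem m ≡ 39 (mod 44). Since 39 ≡ 17 (mod 22) and 22 ∣ 44, we get m ≡ 17 (mod 22).

(→) This fails: m = 17 gives 17 ≡ 17 (mod 22) but 17 ≡ 1 (mod 4), so the conjunction on the right does not hold.

Only the reverse direction holds.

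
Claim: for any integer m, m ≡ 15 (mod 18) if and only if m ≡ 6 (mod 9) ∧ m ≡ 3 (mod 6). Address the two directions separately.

Both directions hold; the statement is true.

(⇐) If m ≡ 6 (mod 9) and m ≡ 3 (mod 6), then by the Chinese remainder theorem m ≡ 15 (mod 18). This is exactly m ≡ 15 (mod 18).

(⇒) Suppose m ≡ 15 (mod 18); write m = 18j + 15. Since 9 ∣ 18, reducing mod 9 gives m ≡ 15 ≡ 6 (mod 9); since 6 ∣ 18, reducing mod 6 gives m ≡ 15 ≡ 3 (mod 6).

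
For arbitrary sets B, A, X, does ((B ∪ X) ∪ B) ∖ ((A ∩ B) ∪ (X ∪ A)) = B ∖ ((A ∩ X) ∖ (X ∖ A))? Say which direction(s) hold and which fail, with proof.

Only the forward inclusion holds.

(⟸) This inclusion fails. Take B = {1}, A = {1}, X = ∅; then 1 ∈ B ∖ ((A ∩ X) ∖ (X ∖ A)) but 1 ∉ ((B ∪ X) ∪ B) ∖ ((A ∩ B) ∪ (X ∪ A)).

(⟹) Let x ∈ ((B ∪ X) ∪ B) ∖ ((A ∩ B) ∪ (X ∪ A)). Then x ∈ B and x ∉ A, X, from which x ∈ B ∖ ((A ∩ X) ∖ (X ∖ A)).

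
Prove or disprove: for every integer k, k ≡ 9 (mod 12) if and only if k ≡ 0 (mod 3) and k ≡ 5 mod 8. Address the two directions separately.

Only the reverse direction holds.

[⇒] This fails: k = 9 gives 9 ≡ 9 (mod 12) but 9 ≡ 1 (mod 8), so the conjunction on the right does not hold.

[⇐] Conversely, if k ≡ 0 (mod 3) and k ≡ 5 (mod 8), then by the Chinese remainder theorem k ≡ 21 (mod 24). Since 21 ≡ 9 (mod 12) and 12 ∣ 24, we get k ≡ 9 (mod 12).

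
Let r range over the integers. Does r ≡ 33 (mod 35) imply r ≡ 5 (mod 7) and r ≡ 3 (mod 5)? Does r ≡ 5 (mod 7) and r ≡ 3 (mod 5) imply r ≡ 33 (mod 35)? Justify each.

Both directions hold; the statement is true.

(⇒) Suppose r ≡ 33 (mod 35); write r = 35j + 33. Since 7 ∣ 35, reducing mod 7 gives r ≡ 33 ≡ 5 (mod 7); since 5 ∣ 35, reducing mod 5 gives r ≡ 33 ≡ 3 (mod 5).

(⇐) Conversely, if r ≡ 5 (mod 7) and r ≡ 3 (mod 5), then by the Chinese remainder theorem r ≡ 33 (mod 35). This is exactly r ≡ 33 (mod 35).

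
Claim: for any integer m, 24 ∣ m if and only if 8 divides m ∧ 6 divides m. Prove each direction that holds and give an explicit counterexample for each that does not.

(⇒) If 24 ∣ m, write m = 24q. Since 24 = 3·8, m = 8·(3q), so 8 ∣ m; and since 24 = 4·6, m = 6·(4q), so 6 ∣ m.

(⇐) Suppose 8 ∣ m and 6 ∣ m. Any common multiple of 8 and 6 is a multiple of their lcm; here lcm(8, 6) = 8·6/gcd(8, 6) = 48/2 = 24, so 24 ∣ m.

Both implications hold.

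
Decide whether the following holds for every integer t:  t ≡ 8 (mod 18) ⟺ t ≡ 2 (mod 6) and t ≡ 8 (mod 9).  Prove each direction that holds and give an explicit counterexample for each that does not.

[⇒] Suppose t ≡ 8 (mod 18); write t = 18j + 8. Since 6 ∣ 18, reducing mod 6 gives t ≡ 8 ≡ 2 (mod 6); since 9 ∣ 18, reducing mod 9 gives t ≡ 8 (mod 9).

[⇐] Conversely, if t ≡ 2 (mod 6) and t ≡ 8 (mod 9), then by the Chinese remainder theorem t ≡ 8 (mod 18). This is exactly t ≡ 8 (mod 18).

Both implications hold.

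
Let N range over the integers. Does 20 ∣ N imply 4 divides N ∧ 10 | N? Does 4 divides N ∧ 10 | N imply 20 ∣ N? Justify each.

Converse. Suppose 4 ∣ N and 10 ∣ N. Any common multiple of 4 and 10 is a multiple of their lcm; here lcm(4, 10) = 4·10/gcd(4, 10) = 40/2 = 20, so 20 ∣ N.

Forward direction. If 20 ∣ N, write N = 20q. Since 20 = 5·4, N = 4·(5q), so 4 ∣ N; and since 20 = 2·10, N = 10·(2q), so 10 ∣ N.

Both implications hold.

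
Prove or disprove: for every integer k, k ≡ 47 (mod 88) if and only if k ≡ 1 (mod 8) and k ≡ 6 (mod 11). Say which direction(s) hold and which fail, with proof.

(⇒) fails and (⇐) fails.

Forward direction. This fails: k = 47 gives 47 ≡ 47 (mod 88) but 47 ≡ 7 (mod 8), so the conjunction on the right does not hold.

Converse. This fails: k = 17 satisfies both congruences on the right (17 ≡ 1 mod 8 and 17 ≡ 6 mod 11) yet 17 ≡ 17 (mod 88), not 47.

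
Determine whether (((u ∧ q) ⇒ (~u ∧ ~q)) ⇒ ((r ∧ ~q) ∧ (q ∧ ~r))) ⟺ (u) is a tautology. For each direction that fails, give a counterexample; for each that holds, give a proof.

(⇒) Assume the antecedent. If r is true, the antecedent forces (r = T, q = T, u = T), and u holds there. If r is false, the antecedent forces (r = F, q = T, u = T), and u holds there. Either way u holds.

(⇐) This fails. Under r = F, q = F, u = T, the left side is false but the right side is true.

The forward direction holds; the converse fails.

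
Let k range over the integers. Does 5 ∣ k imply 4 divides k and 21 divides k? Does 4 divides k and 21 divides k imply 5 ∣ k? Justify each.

(⇒) This fails: take k = 5. Certainly 5 ∣ 5, but 4 ∤ 5.

(⇐) This fails: take k = 84. Both 4 ∣ 84 and 21 ∣ 84, yet 84 is not a multiple of 5 (since 84 = 16·5 + 4), so 5 ∤ 84.

(⇒) fails and (⇐) fails.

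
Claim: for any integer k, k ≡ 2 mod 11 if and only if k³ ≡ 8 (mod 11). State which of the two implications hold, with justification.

(→) Suppose k ≡ 2 mod 11. Write k = 11j + 2. Then (11j + 2)³ = 1331j³ + 726j² + 132j + 8 = 11(121j³ + 66j² + 12j) + 8, so k³ ≡ 8 (mod 11).

(←) Conversely, suppose k³ ≡ 8 (mod 11). The only residue r in {0, …, 10} with r³ ≡ 8 (mod 11) is r = 2, so k ≡ 2 (mod 11).

Both directions hold; the statement is true.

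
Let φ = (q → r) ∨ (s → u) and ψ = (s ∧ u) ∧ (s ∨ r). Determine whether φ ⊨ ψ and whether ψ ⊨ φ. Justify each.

Not equivalent: only (⇐) holds.

(⟹) This fails. Under r = F, u = F, s = F, q = F, the left side is true but the right side is false.

(⟸) Assume the antecedent. If r is true, (q → r) ∨ (s → u) reduces to true regardless of the other variables. If r is false, the antecedent forces (r = F, u = T, s = T, q = F) or (r = F, u = T, s = T, q = T), and (q → r) ∨ (s → u) holds there. Either way (q → r) ∨ (s → u) holds.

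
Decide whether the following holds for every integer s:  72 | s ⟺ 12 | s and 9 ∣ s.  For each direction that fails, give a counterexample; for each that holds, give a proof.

Forward direction. If 72 ∣ s, write s = 72q. Since 72 = 6·12, s = 12·(6q), so 12 ∣ s; and since 72 = 8·9, s = 9·(8q), so 9 ∣ s.

Converse. This fails: take s = 36. Both 12 ∣ 36 and 9 ∣ 36, yet 36 is not a multiple of 72 (since 36 = 0·72 + 36), so 72 ∤ 36.

Only the forward implication holds.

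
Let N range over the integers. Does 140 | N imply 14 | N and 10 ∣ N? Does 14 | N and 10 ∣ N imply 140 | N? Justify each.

[⇐] This fails: take N = 70. Both 14 ∣ 70 and 10 ∣ 70, yet 70 is not a multiple of 140 (since 70 = 0·140 + 70), so 140 ∤ 70.

[⇒] If 140 ∣ N, write N = 140q. Since 140 = 10·14, N = 14·(10q), so 14 ∣ N; and since 140 = 14·10, N = 10·(14q), so 10 ∣ N.

(⇒) holds; (⇐) fails.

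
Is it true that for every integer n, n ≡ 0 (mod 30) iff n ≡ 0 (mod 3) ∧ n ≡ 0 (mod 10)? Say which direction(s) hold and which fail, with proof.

[⇐] If n ≡ 0 (mod 3) and n ≡ 0 (mod 10), then by the Chinese remainder theorem n ≡ 0 (mod 30). This is exactly n ≡ 0 (mod 30).

[⇒] Suppose n ≡ 0 (mod 30); write n = 30j + 0. Since 3 ∣ 30, reducing mod 3 gives n ≡ 0 (mod 3); since 10 ∣ 30, reducing mod 10 gives n ≡ 0 (mod 10).

Both directions hold; the statement is true.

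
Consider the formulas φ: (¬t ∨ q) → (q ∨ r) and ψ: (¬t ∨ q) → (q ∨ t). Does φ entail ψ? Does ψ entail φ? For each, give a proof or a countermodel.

(⇒) This fails. Under t = F, r = T, q = F, the left side is true but the right side is false.

(⇐) Assume the antecedent. If t is true, (¬t ∨ q) → (q ∨ r) reduces to true regardless of the other variables. If t is false, the antecedent forces (t = F, r = F, q = T) or (t = F, r = T, q = T), and (¬t ∨ q) → (q ∨ r) holds there. Either way (¬t ∨ q) → (q ∨ r) holds.

Only the converse holds.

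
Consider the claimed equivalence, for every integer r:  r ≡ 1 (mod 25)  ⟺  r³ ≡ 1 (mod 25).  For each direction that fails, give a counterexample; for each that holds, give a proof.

Both directions hold.

(⟹) Suppose r ≡ 1 (mod 25). Write r = 25j + 1. Then (25j + 1)³ = 15625j³ + 1875j² + 75j + 1 = 25(625j³ + 75j² + 3j) + 1, so r³ ≡ 1 (mod 25).

(⟸) Conversely, suppose r³ ≡ 1 (mod 25). The only residue r in {0, …, 24} with r³ ≡ 1 (mod 25) is r = 1, so r ≡ 1 (mod 25).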